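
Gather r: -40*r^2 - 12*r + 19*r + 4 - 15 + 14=-40*r^2 + 7*r + 3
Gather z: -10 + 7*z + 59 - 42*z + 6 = 55 - 35*z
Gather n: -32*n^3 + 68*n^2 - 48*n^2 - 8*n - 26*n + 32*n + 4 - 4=-32*n^3 + 20*n^2 - 2*n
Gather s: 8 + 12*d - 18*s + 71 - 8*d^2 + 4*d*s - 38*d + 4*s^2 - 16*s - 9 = -8*d^2 - 26*d + 4*s^2 + s*(4*d - 34) + 70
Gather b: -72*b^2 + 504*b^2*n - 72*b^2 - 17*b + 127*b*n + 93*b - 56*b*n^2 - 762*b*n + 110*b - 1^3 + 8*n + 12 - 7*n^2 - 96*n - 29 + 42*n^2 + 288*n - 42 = b^2*(504*n - 144) + b*(-56*n^2 - 635*n + 186) + 35*n^2 + 200*n - 60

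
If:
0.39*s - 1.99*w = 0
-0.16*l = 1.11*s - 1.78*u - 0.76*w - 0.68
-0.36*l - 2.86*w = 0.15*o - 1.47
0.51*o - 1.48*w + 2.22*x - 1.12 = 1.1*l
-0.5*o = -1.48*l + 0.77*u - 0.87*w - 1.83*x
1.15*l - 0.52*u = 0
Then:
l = 0.30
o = 2.06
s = 1.88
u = 0.66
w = 0.37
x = 0.42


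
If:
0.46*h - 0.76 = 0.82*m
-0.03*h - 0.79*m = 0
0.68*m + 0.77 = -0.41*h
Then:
No Solution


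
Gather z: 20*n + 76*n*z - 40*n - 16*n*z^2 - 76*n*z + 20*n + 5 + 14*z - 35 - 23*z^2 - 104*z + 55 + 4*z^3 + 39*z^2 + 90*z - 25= 4*z^3 + z^2*(16 - 16*n)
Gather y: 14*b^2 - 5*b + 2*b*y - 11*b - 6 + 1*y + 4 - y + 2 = 14*b^2 + 2*b*y - 16*b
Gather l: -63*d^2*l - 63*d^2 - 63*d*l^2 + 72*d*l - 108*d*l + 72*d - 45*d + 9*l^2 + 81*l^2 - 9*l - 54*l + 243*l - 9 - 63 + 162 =-63*d^2 + 27*d + l^2*(90 - 63*d) + l*(-63*d^2 - 36*d + 180) + 90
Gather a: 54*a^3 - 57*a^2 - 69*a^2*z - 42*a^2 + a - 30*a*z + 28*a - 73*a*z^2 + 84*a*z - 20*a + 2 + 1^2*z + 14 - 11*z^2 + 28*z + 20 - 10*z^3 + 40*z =54*a^3 + a^2*(-69*z - 99) + a*(-73*z^2 + 54*z + 9) - 10*z^3 - 11*z^2 + 69*z + 36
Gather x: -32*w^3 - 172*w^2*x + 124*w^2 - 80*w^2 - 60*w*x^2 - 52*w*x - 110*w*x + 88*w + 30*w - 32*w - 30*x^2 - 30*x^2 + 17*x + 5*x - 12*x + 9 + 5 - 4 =-32*w^3 + 44*w^2 + 86*w + x^2*(-60*w - 60) + x*(-172*w^2 - 162*w + 10) + 10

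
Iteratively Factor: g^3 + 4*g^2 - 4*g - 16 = (g + 4)*(g^2 - 4) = (g + 2)*(g + 4)*(g - 2)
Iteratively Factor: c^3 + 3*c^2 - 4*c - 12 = (c + 3)*(c^2 - 4) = (c + 2)*(c + 3)*(c - 2)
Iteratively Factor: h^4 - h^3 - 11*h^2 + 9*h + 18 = (h - 2)*(h^3 + h^2 - 9*h - 9) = (h - 3)*(h - 2)*(h^2 + 4*h + 3) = (h - 3)*(h - 2)*(h + 3)*(h + 1)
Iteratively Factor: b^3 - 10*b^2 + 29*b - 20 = (b - 4)*(b^2 - 6*b + 5) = (b - 5)*(b - 4)*(b - 1)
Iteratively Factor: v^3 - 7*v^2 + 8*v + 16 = (v - 4)*(v^2 - 3*v - 4) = (v - 4)*(v + 1)*(v - 4)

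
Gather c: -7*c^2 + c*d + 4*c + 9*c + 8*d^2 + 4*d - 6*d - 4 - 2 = -7*c^2 + c*(d + 13) + 8*d^2 - 2*d - 6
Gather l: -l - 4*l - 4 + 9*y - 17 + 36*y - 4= -5*l + 45*y - 25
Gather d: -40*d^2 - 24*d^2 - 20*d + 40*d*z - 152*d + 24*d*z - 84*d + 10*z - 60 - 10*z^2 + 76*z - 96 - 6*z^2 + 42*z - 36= -64*d^2 + d*(64*z - 256) - 16*z^2 + 128*z - 192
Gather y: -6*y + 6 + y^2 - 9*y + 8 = y^2 - 15*y + 14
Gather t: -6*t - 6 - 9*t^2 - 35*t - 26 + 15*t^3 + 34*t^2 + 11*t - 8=15*t^3 + 25*t^2 - 30*t - 40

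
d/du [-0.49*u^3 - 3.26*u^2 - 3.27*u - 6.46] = -1.47*u^2 - 6.52*u - 3.27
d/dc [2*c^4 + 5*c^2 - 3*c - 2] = 8*c^3 + 10*c - 3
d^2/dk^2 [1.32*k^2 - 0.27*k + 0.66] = 2.64000000000000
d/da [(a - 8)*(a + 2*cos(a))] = a + (8 - a)*(2*sin(a) - 1) + 2*cos(a)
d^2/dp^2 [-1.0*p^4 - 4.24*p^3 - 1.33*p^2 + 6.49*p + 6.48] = -12.0*p^2 - 25.44*p - 2.66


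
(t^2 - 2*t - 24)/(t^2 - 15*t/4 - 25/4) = 4*(-t^2 + 2*t + 24)/(-4*t^2 + 15*t + 25)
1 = 1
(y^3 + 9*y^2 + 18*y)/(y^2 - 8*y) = (y^2 + 9*y + 18)/(y - 8)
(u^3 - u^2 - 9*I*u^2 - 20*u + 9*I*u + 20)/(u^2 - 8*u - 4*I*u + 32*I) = (u^2 - u*(1 + 5*I) + 5*I)/(u - 8)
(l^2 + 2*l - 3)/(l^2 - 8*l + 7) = (l + 3)/(l - 7)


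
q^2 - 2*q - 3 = (q - 3)*(q + 1)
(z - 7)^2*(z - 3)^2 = z^4 - 20*z^3 + 142*z^2 - 420*z + 441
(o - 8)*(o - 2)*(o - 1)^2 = o^4 - 12*o^3 + 37*o^2 - 42*o + 16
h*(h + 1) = h^2 + h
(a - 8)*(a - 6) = a^2 - 14*a + 48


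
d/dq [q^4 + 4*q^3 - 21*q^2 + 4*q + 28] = 4*q^3 + 12*q^2 - 42*q + 4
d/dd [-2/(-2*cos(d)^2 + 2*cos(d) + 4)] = (2*cos(d) - 1)*sin(d)/(sin(d)^2 + cos(d) + 1)^2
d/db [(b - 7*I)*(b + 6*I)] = 2*b - I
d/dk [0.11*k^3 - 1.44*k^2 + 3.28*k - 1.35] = 0.33*k^2 - 2.88*k + 3.28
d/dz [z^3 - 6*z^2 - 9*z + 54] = 3*z^2 - 12*z - 9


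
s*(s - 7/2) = s^2 - 7*s/2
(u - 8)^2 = u^2 - 16*u + 64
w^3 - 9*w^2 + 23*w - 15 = (w - 5)*(w - 3)*(w - 1)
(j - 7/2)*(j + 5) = j^2 + 3*j/2 - 35/2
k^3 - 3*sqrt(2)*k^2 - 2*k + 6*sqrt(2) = (k - 3*sqrt(2))*(k - sqrt(2))*(k + sqrt(2))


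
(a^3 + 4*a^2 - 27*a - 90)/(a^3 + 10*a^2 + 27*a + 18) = (a - 5)/(a + 1)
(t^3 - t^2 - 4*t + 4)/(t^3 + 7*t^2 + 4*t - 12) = (t - 2)/(t + 6)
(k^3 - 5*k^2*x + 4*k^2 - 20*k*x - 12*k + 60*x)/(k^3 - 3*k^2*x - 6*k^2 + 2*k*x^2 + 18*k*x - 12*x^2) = (k^3 - 5*k^2*x + 4*k^2 - 20*k*x - 12*k + 60*x)/(k^3 - 3*k^2*x - 6*k^2 + 2*k*x^2 + 18*k*x - 12*x^2)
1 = 1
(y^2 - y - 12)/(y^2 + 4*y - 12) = (y^2 - y - 12)/(y^2 + 4*y - 12)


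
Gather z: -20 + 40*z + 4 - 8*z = 32*z - 16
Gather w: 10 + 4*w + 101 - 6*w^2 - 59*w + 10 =-6*w^2 - 55*w + 121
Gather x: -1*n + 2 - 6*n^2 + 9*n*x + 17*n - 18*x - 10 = -6*n^2 + 16*n + x*(9*n - 18) - 8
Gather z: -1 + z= z - 1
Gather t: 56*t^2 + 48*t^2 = 104*t^2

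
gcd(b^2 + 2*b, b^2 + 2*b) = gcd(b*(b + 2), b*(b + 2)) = b^2 + 2*b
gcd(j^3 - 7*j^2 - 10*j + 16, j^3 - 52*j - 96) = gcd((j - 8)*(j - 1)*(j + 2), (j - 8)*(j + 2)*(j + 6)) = j^2 - 6*j - 16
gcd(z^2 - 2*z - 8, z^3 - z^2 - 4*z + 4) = z + 2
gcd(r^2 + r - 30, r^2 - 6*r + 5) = r - 5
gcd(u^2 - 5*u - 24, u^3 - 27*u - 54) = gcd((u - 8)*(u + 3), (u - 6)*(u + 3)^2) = u + 3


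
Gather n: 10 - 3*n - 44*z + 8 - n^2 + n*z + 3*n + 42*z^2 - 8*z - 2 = -n^2 + n*z + 42*z^2 - 52*z + 16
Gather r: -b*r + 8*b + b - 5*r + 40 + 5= 9*b + r*(-b - 5) + 45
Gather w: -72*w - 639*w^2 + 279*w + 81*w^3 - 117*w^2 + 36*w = 81*w^3 - 756*w^2 + 243*w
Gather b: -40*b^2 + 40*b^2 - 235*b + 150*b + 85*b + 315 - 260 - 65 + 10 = 0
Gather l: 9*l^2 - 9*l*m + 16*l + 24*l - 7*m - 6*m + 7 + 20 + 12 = 9*l^2 + l*(40 - 9*m) - 13*m + 39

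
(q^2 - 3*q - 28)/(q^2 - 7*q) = (q + 4)/q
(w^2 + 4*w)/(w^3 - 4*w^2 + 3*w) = (w + 4)/(w^2 - 4*w + 3)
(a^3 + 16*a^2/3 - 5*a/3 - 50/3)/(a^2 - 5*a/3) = a + 7 + 10/a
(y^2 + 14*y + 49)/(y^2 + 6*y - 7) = (y + 7)/(y - 1)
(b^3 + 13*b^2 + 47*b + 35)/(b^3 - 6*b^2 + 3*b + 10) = (b^2 + 12*b + 35)/(b^2 - 7*b + 10)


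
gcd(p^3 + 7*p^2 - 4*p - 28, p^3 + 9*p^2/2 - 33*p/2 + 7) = p^2 + 5*p - 14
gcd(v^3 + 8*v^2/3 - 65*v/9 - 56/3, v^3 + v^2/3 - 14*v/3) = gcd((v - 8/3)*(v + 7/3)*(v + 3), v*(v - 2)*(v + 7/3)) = v + 7/3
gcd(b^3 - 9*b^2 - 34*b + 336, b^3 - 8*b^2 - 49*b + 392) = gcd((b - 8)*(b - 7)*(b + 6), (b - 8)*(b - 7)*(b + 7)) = b^2 - 15*b + 56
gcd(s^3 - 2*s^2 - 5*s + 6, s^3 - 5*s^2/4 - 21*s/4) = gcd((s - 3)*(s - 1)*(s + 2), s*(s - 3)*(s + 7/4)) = s - 3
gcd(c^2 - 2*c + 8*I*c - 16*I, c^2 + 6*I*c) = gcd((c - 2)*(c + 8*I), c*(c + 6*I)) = 1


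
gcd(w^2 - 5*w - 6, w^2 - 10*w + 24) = w - 6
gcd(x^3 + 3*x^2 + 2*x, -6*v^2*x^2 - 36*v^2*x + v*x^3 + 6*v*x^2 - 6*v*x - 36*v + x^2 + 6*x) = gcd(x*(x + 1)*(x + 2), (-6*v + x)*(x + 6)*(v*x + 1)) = 1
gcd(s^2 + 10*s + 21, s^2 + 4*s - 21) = s + 7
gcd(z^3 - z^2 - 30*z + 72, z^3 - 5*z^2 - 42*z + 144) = z^2 + 3*z - 18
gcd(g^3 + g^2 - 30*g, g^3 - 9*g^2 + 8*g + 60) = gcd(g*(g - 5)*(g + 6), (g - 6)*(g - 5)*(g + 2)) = g - 5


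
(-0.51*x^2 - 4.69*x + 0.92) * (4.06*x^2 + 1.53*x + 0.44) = -2.0706*x^4 - 19.8217*x^3 - 3.6649*x^2 - 0.656*x + 0.4048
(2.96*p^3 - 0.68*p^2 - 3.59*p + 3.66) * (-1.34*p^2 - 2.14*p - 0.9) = -3.9664*p^5 - 5.4232*p^4 + 3.6018*p^3 + 3.3902*p^2 - 4.6014*p - 3.294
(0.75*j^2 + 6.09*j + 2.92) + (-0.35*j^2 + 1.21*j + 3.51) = 0.4*j^2 + 7.3*j + 6.43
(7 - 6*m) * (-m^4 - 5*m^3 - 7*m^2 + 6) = 6*m^5 + 23*m^4 + 7*m^3 - 49*m^2 - 36*m + 42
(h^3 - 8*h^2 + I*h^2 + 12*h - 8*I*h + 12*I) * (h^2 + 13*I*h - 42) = h^5 - 8*h^4 + 14*I*h^4 - 43*h^3 - 112*I*h^3 + 440*h^2 + 126*I*h^2 - 660*h + 336*I*h - 504*I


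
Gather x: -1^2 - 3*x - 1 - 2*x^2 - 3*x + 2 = -2*x^2 - 6*x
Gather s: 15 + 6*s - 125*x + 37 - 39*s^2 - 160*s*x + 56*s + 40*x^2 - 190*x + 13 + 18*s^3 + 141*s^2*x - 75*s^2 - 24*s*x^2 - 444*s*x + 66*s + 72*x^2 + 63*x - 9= 18*s^3 + s^2*(141*x - 114) + s*(-24*x^2 - 604*x + 128) + 112*x^2 - 252*x + 56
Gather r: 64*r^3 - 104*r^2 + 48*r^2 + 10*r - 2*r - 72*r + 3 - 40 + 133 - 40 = 64*r^3 - 56*r^2 - 64*r + 56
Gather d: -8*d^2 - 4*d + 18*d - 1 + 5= -8*d^2 + 14*d + 4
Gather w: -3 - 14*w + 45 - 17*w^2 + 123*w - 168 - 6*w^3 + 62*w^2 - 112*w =-6*w^3 + 45*w^2 - 3*w - 126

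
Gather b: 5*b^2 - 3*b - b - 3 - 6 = 5*b^2 - 4*b - 9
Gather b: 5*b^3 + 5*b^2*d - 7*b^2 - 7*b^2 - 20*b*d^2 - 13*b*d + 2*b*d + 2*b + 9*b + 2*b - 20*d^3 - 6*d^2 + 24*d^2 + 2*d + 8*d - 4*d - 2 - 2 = 5*b^3 + b^2*(5*d - 14) + b*(-20*d^2 - 11*d + 13) - 20*d^3 + 18*d^2 + 6*d - 4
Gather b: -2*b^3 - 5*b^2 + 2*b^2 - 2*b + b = -2*b^3 - 3*b^2 - b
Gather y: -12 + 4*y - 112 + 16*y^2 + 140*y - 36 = 16*y^2 + 144*y - 160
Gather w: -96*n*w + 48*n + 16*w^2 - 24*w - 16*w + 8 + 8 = 48*n + 16*w^2 + w*(-96*n - 40) + 16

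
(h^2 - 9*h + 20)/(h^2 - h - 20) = (h - 4)/(h + 4)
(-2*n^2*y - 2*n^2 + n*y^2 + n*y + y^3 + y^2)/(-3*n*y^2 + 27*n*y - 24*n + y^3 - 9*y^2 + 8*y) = (2*n^2*y + 2*n^2 - n*y^2 - n*y - y^3 - y^2)/(3*n*y^2 - 27*n*y + 24*n - y^3 + 9*y^2 - 8*y)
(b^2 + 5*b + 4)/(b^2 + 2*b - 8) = (b + 1)/(b - 2)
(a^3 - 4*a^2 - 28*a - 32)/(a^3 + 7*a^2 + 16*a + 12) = (a - 8)/(a + 3)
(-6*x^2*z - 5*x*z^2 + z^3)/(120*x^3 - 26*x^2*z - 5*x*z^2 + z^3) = z*(-x - z)/(20*x^2 - x*z - z^2)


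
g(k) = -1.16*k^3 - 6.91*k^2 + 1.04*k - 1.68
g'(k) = -3.48*k^2 - 13.82*k + 1.04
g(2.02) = -37.34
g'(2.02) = -41.08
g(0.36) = -2.26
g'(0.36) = -4.39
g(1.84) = -30.39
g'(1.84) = -36.17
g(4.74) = -275.54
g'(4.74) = -142.65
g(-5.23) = -30.18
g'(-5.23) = -21.87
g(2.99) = -91.35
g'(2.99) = -71.39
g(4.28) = -214.76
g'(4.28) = -121.86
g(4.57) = -251.96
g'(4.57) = -134.80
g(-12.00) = 995.28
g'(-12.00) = -334.24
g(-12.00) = 995.28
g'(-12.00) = -334.24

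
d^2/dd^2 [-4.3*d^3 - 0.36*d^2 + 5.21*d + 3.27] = -25.8*d - 0.72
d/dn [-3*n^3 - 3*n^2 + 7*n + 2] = -9*n^2 - 6*n + 7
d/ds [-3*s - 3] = -3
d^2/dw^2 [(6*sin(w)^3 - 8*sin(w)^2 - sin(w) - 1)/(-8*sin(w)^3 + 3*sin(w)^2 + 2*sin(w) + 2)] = (-368*sin(w)^8 - 10*sin(w)^7 + 436*sin(w)^6 - 1449*sin(w)^5 + 458*sin(w)^4 + 1380*sin(w)^3 - 386*sin(w)^2 - 48*sin(w) + 52)/(8*sin(w)^3 - 3*sin(w)^2 - 2*sin(w) - 2)^3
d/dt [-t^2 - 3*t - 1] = -2*t - 3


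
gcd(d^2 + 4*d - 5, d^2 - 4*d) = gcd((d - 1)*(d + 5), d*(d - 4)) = 1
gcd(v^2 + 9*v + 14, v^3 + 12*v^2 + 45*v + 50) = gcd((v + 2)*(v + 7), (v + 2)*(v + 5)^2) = v + 2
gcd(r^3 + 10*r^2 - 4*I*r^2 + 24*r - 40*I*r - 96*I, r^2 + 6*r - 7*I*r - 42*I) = r + 6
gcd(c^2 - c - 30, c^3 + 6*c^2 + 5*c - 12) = 1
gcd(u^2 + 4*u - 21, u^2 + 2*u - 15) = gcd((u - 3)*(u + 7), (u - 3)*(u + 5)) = u - 3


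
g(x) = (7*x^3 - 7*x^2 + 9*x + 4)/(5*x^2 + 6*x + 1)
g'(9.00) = 1.35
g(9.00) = 10.05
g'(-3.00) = 0.15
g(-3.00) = -9.82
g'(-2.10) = -2.65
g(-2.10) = -10.58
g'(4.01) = 1.18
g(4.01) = 3.59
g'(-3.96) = 0.82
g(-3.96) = -10.35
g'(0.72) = -0.76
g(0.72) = 1.20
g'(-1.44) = -23.44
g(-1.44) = -16.27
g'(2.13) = 0.83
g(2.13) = 1.62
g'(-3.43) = 0.55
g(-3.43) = -9.98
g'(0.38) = -2.48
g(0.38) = 1.70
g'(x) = (-10*x - 6)*(7*x^3 - 7*x^2 + 9*x + 4)/(5*x^2 + 6*x + 1)^2 + (21*x^2 - 14*x + 9)/(5*x^2 + 6*x + 1) = (35*x^4 + 84*x^3 - 66*x^2 - 54*x - 15)/(25*x^4 + 60*x^3 + 46*x^2 + 12*x + 1)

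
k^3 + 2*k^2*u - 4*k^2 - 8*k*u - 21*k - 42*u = (k - 7)*(k + 3)*(k + 2*u)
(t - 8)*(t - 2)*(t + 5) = t^3 - 5*t^2 - 34*t + 80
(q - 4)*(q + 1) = q^2 - 3*q - 4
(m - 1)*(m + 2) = m^2 + m - 2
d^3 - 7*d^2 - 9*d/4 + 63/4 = (d - 7)*(d - 3/2)*(d + 3/2)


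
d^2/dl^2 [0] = 0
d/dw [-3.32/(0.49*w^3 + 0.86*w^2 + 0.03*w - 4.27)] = (4.8804*w^2 + 5.7104*w + 0.0996)/(0.49*w^3 + 0.86*w^2 + 0.03*w - 4.27)^2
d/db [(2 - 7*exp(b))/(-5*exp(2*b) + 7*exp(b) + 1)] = (-35*exp(2*b) + 20*exp(b) - 21)*exp(b)/(25*exp(4*b) - 70*exp(3*b) + 39*exp(2*b) + 14*exp(b) + 1)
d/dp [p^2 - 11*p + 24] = 2*p - 11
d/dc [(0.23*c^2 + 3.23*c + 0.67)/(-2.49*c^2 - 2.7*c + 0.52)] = (7.4217*c^2 + 3.5758*c + 3.4886)/(6.2001*c^4 + 13.446*c^3 + 4.7004*c^2 - 2.808*c + 0.2704)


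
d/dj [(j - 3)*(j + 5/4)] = 2*j - 7/4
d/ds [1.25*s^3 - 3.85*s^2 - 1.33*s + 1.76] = 3.75*s^2 - 7.7*s - 1.33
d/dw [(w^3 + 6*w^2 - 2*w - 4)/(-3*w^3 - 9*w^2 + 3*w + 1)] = (9*w^4 - 6*w^3 - 33*w^2 - 60*w + 10)/(9*w^6 + 54*w^5 + 63*w^4 - 60*w^3 - 9*w^2 + 6*w + 1)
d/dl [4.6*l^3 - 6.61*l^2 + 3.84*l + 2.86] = 13.8*l^2 - 13.22*l + 3.84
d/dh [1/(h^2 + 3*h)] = (-2*h - 3)/(h^2*(h + 3)^2)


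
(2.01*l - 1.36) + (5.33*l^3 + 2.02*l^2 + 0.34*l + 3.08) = 5.33*l^3 + 2.02*l^2 + 2.35*l + 1.72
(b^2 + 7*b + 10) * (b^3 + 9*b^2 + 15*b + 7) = b^5 + 16*b^4 + 88*b^3 + 202*b^2 + 199*b + 70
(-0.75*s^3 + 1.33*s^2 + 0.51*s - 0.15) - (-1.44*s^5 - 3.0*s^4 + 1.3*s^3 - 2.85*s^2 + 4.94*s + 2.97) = 1.44*s^5 + 3.0*s^4 - 2.05*s^3 + 4.18*s^2 - 4.43*s - 3.12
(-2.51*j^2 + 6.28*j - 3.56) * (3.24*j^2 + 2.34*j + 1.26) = -8.1324*j^4 + 14.4738*j^3 - 0.00180000000000113*j^2 - 0.417599999999998*j - 4.4856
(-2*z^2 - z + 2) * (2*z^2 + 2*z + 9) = -4*z^4 - 6*z^3 - 16*z^2 - 5*z + 18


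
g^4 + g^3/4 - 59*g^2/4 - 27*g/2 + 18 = (g - 4)*(g - 3/4)*(g + 2)*(g + 3)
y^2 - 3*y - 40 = (y - 8)*(y + 5)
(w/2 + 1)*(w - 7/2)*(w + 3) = w^3/2 + 3*w^2/4 - 23*w/4 - 21/2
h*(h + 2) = h^2 + 2*h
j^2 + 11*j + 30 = (j + 5)*(j + 6)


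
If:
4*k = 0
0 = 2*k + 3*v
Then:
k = 0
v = 0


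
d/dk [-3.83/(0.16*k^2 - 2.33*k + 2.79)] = (1.2256*k - 8.9239)/(0.16*k^2 - 2.33*k + 2.79)^2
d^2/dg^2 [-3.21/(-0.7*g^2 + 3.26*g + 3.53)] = (3.1458*g^2 - 14.65044*g - 3.21*(1.4*g - 3.26)*(2.8*g - 6.52) - 15.86382)/(-0.7*g^2 + 3.26*g + 3.53)^3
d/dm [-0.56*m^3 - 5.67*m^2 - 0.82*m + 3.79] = -1.68*m^2 - 11.34*m - 0.82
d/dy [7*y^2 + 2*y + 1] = 14*y + 2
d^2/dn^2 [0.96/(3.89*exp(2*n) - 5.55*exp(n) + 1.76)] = ((5.328 - 14.9376*exp(n))*(3.89*exp(2*n) - 5.55*exp(n) + 1.76) + 0.96*(7.78*exp(n) - 5.55)*(15.56*exp(n) - 11.1)*exp(n))*exp(n)/(3.89*exp(2*n) - 5.55*exp(n) + 1.76)^3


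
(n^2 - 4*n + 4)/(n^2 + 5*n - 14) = (n - 2)/(n + 7)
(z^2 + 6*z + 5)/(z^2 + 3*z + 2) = (z + 5)/(z + 2)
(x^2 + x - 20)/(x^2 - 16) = (x + 5)/(x + 4)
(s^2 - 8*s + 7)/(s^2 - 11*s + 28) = (s - 1)/(s - 4)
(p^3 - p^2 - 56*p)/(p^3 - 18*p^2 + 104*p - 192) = p*(p + 7)/(p^2 - 10*p + 24)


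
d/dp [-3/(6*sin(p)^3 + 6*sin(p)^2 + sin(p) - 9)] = 3*(18*sin(p)^2 + 12*sin(p) + 1)*cos(p)/(6*sin(p)^3 + 6*sin(p)^2 + sin(p) - 9)^2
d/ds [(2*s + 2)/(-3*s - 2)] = 2/(3*s + 2)^2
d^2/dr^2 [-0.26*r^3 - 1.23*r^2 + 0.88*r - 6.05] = -1.56*r - 2.46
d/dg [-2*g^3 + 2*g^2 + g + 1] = -6*g^2 + 4*g + 1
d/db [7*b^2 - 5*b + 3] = 14*b - 5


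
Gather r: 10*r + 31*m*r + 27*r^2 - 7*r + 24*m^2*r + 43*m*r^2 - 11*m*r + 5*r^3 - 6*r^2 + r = 5*r^3 + r^2*(43*m + 21) + r*(24*m^2 + 20*m + 4)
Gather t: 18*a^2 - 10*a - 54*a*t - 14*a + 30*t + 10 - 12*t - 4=18*a^2 - 24*a + t*(18 - 54*a) + 6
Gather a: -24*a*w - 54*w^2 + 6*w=-24*a*w - 54*w^2 + 6*w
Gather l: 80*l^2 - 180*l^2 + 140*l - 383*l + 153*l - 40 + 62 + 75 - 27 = -100*l^2 - 90*l + 70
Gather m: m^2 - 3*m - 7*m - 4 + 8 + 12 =m^2 - 10*m + 16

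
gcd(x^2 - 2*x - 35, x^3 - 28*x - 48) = 1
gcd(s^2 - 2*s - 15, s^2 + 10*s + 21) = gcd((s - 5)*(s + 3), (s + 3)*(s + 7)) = s + 3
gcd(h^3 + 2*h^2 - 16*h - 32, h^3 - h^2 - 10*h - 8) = h^2 - 2*h - 8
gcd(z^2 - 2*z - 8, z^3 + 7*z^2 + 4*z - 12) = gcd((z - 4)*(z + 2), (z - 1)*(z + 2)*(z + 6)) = z + 2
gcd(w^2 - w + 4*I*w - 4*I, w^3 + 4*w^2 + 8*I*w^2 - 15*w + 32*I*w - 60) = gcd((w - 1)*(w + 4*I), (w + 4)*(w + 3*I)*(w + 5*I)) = 1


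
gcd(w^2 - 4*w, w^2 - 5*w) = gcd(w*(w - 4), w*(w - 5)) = w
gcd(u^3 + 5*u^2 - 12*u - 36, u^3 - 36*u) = u + 6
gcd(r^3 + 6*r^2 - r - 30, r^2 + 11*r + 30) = r + 5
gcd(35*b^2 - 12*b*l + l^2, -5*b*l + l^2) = 5*b - l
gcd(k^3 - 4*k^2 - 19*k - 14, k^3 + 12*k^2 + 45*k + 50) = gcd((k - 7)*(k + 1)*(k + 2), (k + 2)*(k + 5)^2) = k + 2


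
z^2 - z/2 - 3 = (z - 2)*(z + 3/2)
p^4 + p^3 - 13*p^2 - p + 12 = (p - 3)*(p - 1)*(p + 1)*(p + 4)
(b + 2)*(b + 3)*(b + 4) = b^3 + 9*b^2 + 26*b + 24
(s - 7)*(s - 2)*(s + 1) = s^3 - 8*s^2 + 5*s + 14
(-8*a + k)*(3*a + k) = -24*a^2 - 5*a*k + k^2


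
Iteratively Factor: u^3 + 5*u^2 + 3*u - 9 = (u - 1)*(u^2 + 6*u + 9) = (u - 1)*(u + 3)*(u + 3)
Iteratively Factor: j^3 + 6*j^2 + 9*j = (j + 3)*(j^2 + 3*j) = (j + 3)^2*(j)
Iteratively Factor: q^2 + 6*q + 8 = (q + 2)*(q + 4)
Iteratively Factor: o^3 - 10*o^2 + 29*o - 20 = (o - 4)*(o^2 - 6*o + 5) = (o - 4)*(o - 1)*(o - 5)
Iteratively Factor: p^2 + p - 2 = (p - 1)*(p + 2)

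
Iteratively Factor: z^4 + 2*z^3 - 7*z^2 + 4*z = (z + 4)*(z^3 - 2*z^2 + z) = (z - 1)*(z + 4)*(z^2 - z) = (z - 1)^2*(z + 4)*(z)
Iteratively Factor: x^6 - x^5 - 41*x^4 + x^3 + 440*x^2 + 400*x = (x + 1)*(x^5 - 2*x^4 - 39*x^3 + 40*x^2 + 400*x) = x*(x + 1)*(x^4 - 2*x^3 - 39*x^2 + 40*x + 400) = x*(x - 5)*(x + 1)*(x^3 + 3*x^2 - 24*x - 80) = x*(x - 5)*(x + 1)*(x + 4)*(x^2 - x - 20) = x*(x - 5)^2*(x + 1)*(x + 4)*(x + 4)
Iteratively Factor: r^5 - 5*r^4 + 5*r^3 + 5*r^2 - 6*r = (r - 2)*(r^4 - 3*r^3 - r^2 + 3*r) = (r - 2)*(r - 1)*(r^3 - 2*r^2 - 3*r) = (r - 2)*(r - 1)*(r + 1)*(r^2 - 3*r) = (r - 3)*(r - 2)*(r - 1)*(r + 1)*(r)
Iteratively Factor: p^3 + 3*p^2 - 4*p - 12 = (p - 2)*(p^2 + 5*p + 6) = (p - 2)*(p + 3)*(p + 2)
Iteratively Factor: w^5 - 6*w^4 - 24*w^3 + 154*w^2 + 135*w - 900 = (w + 4)*(w^4 - 10*w^3 + 16*w^2 + 90*w - 225) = (w + 3)*(w + 4)*(w^3 - 13*w^2 + 55*w - 75) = (w - 5)*(w + 3)*(w + 4)*(w^2 - 8*w + 15) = (w - 5)^2*(w + 3)*(w + 4)*(w - 3)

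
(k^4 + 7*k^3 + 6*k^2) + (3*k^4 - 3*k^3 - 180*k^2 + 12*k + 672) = 4*k^4 + 4*k^3 - 174*k^2 + 12*k + 672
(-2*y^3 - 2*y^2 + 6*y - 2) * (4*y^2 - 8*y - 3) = -8*y^5 + 8*y^4 + 46*y^3 - 50*y^2 - 2*y + 6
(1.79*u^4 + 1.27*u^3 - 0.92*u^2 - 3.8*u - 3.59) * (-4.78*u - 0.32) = -8.5562*u^5 - 6.6434*u^4 + 3.9912*u^3 + 18.4584*u^2 + 18.3762*u + 1.1488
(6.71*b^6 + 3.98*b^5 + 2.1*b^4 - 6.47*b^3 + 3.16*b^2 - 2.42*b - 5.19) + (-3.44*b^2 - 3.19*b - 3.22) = 6.71*b^6 + 3.98*b^5 + 2.1*b^4 - 6.47*b^3 - 0.28*b^2 - 5.61*b - 8.41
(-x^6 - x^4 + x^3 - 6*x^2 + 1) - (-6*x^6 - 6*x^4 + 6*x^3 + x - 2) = 5*x^6 + 5*x^4 - 5*x^3 - 6*x^2 - x + 3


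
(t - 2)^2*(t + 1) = t^3 - 3*t^2 + 4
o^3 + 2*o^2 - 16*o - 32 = (o - 4)*(o + 2)*(o + 4)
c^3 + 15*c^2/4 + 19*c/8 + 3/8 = (c + 1/4)*(c + 1/2)*(c + 3)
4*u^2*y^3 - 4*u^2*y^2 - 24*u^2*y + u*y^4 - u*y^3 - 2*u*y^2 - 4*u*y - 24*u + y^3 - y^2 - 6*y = (4*u + y)*(y - 3)*(y + 2)*(u*y + 1)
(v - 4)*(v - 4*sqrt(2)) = v^2 - 4*sqrt(2)*v - 4*v + 16*sqrt(2)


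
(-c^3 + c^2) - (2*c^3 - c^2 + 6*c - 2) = -3*c^3 + 2*c^2 - 6*c + 2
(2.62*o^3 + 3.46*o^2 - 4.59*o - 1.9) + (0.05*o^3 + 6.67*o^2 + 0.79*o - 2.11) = 2.67*o^3 + 10.13*o^2 - 3.8*o - 4.01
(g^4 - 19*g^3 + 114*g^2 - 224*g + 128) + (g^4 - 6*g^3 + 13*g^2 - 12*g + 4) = 2*g^4 - 25*g^3 + 127*g^2 - 236*g + 132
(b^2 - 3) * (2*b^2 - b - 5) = 2*b^4 - b^3 - 11*b^2 + 3*b + 15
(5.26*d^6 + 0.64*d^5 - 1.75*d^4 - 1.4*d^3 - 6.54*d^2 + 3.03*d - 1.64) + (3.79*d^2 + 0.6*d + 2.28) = 5.26*d^6 + 0.64*d^5 - 1.75*d^4 - 1.4*d^3 - 2.75*d^2 + 3.63*d + 0.64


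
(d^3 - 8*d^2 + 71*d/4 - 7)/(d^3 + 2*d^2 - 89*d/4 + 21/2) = (d - 4)/(d + 6)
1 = 1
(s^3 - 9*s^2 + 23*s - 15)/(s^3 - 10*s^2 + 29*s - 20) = (s - 3)/(s - 4)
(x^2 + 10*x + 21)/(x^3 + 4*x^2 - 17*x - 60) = (x + 7)/(x^2 + x - 20)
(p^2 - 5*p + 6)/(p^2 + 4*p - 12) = (p - 3)/(p + 6)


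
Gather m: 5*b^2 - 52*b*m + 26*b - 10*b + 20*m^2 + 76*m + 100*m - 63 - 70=5*b^2 + 16*b + 20*m^2 + m*(176 - 52*b) - 133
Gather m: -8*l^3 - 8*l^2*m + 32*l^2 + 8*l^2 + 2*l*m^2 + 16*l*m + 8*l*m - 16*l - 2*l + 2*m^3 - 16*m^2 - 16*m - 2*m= -8*l^3 + 40*l^2 - 18*l + 2*m^3 + m^2*(2*l - 16) + m*(-8*l^2 + 24*l - 18)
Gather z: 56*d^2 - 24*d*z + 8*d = 56*d^2 - 24*d*z + 8*d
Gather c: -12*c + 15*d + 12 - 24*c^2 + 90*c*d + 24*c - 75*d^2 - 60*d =-24*c^2 + c*(90*d + 12) - 75*d^2 - 45*d + 12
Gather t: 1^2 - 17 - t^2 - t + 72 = -t^2 - t + 56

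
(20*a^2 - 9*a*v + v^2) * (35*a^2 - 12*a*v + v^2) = 700*a^4 - 555*a^3*v + 163*a^2*v^2 - 21*a*v^3 + v^4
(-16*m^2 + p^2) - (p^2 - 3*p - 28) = -16*m^2 + 3*p + 28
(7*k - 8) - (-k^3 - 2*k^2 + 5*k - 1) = k^3 + 2*k^2 + 2*k - 7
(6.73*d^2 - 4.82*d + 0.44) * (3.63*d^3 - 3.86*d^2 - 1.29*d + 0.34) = 24.4299*d^5 - 43.4744*d^4 + 11.5207*d^3 + 6.8076*d^2 - 2.2064*d + 0.1496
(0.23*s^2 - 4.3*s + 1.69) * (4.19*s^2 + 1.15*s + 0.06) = 0.9637*s^4 - 17.7525*s^3 + 2.1499*s^2 + 1.6855*s + 0.1014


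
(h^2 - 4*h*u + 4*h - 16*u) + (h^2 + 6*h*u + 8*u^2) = 2*h^2 + 2*h*u + 4*h + 8*u^2 - 16*u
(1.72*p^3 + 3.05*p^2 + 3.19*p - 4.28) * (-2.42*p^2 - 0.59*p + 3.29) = -4.1624*p^5 - 8.3958*p^4 - 3.8605*p^3 + 18.51*p^2 + 13.0203*p - 14.0812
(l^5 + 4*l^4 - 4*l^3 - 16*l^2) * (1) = l^5 + 4*l^4 - 4*l^3 - 16*l^2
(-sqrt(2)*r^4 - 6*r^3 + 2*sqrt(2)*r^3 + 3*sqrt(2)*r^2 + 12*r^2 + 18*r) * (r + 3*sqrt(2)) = -sqrt(2)*r^5 - 12*r^4 + 2*sqrt(2)*r^4 - 15*sqrt(2)*r^3 + 24*r^3 + 36*r^2 + 36*sqrt(2)*r^2 + 54*sqrt(2)*r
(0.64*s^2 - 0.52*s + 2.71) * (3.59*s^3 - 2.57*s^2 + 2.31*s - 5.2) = 2.2976*s^5 - 3.5116*s^4 + 12.5437*s^3 - 11.4939*s^2 + 8.9641*s - 14.092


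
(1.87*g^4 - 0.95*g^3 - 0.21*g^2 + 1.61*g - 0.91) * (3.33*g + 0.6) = 6.2271*g^5 - 2.0415*g^4 - 1.2693*g^3 + 5.2353*g^2 - 2.0643*g - 0.546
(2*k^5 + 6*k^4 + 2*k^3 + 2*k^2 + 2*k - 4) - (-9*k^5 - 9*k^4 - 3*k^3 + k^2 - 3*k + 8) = 11*k^5 + 15*k^4 + 5*k^3 + k^2 + 5*k - 12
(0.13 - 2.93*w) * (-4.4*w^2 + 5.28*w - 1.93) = 12.892*w^3 - 16.0424*w^2 + 6.3413*w - 0.2509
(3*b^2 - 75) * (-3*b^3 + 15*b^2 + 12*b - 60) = -9*b^5 + 45*b^4 + 261*b^3 - 1305*b^2 - 900*b + 4500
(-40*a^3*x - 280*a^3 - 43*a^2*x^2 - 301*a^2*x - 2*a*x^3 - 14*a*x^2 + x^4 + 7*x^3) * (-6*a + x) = 240*a^4*x + 1680*a^4 + 218*a^3*x^2 + 1526*a^3*x - 31*a^2*x^3 - 217*a^2*x^2 - 8*a*x^4 - 56*a*x^3 + x^5 + 7*x^4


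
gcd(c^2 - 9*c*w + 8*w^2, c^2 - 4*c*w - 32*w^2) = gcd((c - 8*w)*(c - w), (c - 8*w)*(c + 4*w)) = -c + 8*w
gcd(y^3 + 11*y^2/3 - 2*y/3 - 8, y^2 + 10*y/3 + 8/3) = y + 2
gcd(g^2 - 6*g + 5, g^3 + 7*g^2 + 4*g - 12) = g - 1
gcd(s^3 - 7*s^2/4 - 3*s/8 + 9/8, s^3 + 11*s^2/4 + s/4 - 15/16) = s + 3/4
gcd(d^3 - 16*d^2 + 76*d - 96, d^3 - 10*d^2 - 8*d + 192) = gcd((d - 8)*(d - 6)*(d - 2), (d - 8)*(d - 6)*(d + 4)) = d^2 - 14*d + 48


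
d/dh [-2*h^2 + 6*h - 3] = 6 - 4*h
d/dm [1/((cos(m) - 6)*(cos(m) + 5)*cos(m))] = (3*sin(m) - 30*sin(m)/cos(m)^2 - 2*tan(m))/((cos(m) - 6)^2*(cos(m) + 5)^2)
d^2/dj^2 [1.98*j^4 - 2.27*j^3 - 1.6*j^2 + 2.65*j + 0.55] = 23.76*j^2 - 13.62*j - 3.2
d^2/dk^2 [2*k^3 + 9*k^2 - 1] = 12*k + 18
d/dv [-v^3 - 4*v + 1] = -3*v^2 - 4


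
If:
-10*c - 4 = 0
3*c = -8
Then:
No Solution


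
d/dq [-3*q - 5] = -3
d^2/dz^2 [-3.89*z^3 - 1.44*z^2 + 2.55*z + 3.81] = -23.34*z - 2.88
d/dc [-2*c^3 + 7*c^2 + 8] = 2*c*(7 - 3*c)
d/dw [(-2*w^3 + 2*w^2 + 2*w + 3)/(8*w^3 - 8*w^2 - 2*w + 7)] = 2*(-12*w^3 - 51*w^2 + 38*w + 10)/(64*w^6 - 128*w^5 + 32*w^4 + 144*w^3 - 108*w^2 - 28*w + 49)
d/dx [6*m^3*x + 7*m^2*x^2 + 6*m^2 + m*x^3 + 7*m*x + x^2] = 6*m^3 + 14*m^2*x + 3*m*x^2 + 7*m + 2*x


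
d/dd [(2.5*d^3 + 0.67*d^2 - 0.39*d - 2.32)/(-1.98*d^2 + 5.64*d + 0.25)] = (-4.95*d^4 + 28.2*d^3 + 4.8816*d^2 - 8.8522*d + 12.9873)/(3.9204*d^4 - 22.3344*d^3 + 30.8196*d^2 + 2.82*d + 0.0625)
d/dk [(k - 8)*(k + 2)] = 2*k - 6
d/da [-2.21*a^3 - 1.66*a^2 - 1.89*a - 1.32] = -6.63*a^2 - 3.32*a - 1.89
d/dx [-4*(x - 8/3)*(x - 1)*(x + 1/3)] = -12*x^2 + 80*x/3 - 52/9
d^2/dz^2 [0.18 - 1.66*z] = 0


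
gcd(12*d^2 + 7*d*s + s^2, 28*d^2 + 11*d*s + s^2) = 4*d + s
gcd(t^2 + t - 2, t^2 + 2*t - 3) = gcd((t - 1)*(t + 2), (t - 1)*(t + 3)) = t - 1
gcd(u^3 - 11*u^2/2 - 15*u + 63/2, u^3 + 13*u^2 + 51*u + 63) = u + 3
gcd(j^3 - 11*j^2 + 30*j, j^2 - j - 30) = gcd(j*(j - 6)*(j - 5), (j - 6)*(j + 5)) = j - 6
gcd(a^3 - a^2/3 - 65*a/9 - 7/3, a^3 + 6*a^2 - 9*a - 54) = a - 3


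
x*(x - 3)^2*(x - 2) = x^4 - 8*x^3 + 21*x^2 - 18*x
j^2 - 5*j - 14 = (j - 7)*(j + 2)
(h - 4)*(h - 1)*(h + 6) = h^3 + h^2 - 26*h + 24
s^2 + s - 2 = (s - 1)*(s + 2)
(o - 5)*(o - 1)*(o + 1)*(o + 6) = o^4 + o^3 - 31*o^2 - o + 30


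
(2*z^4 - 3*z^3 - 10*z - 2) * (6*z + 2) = 12*z^5 - 14*z^4 - 6*z^3 - 60*z^2 - 32*z - 4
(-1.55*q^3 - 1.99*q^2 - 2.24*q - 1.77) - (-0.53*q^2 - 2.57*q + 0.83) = -1.55*q^3 - 1.46*q^2 + 0.33*q - 2.6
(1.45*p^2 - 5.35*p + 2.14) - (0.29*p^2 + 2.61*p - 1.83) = 1.16*p^2 - 7.96*p + 3.97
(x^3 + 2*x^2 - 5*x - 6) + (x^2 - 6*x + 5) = x^3 + 3*x^2 - 11*x - 1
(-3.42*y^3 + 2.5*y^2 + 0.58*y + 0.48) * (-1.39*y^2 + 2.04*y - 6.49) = 4.7538*y^5 - 10.4518*y^4 + 26.4896*y^3 - 15.709*y^2 - 2.785*y - 3.1152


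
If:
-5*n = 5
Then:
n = -1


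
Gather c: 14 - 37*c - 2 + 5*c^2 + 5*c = 5*c^2 - 32*c + 12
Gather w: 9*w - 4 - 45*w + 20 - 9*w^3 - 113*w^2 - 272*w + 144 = -9*w^3 - 113*w^2 - 308*w + 160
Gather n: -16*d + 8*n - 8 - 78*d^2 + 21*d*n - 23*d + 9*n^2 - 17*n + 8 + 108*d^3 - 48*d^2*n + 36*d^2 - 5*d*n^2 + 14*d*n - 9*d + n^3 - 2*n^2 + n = 108*d^3 - 42*d^2 - 48*d + n^3 + n^2*(7 - 5*d) + n*(-48*d^2 + 35*d - 8)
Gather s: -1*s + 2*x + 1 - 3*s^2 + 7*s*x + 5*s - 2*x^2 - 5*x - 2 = -3*s^2 + s*(7*x + 4) - 2*x^2 - 3*x - 1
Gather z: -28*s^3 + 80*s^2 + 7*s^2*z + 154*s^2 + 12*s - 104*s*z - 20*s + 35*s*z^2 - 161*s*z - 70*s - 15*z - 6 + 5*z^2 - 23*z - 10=-28*s^3 + 234*s^2 - 78*s + z^2*(35*s + 5) + z*(7*s^2 - 265*s - 38) - 16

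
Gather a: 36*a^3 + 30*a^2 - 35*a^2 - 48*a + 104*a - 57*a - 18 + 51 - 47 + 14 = 36*a^3 - 5*a^2 - a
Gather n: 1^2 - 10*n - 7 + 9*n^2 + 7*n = 9*n^2 - 3*n - 6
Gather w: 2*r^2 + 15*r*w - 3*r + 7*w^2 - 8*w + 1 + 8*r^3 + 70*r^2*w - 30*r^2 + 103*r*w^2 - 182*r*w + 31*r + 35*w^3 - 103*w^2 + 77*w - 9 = 8*r^3 - 28*r^2 + 28*r + 35*w^3 + w^2*(103*r - 96) + w*(70*r^2 - 167*r + 69) - 8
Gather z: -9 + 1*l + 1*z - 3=l + z - 12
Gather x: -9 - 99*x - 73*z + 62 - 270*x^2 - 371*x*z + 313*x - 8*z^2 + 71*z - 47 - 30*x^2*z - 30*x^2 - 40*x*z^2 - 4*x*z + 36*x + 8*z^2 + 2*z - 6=x^2*(-30*z - 300) + x*(-40*z^2 - 375*z + 250)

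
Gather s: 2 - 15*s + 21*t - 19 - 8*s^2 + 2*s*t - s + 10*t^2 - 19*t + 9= -8*s^2 + s*(2*t - 16) + 10*t^2 + 2*t - 8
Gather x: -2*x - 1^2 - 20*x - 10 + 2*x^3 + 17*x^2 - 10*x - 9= 2*x^3 + 17*x^2 - 32*x - 20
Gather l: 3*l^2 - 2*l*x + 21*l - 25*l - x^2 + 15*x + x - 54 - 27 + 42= 3*l^2 + l*(-2*x - 4) - x^2 + 16*x - 39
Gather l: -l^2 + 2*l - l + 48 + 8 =-l^2 + l + 56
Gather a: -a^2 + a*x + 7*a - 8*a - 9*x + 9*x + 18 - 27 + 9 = -a^2 + a*(x - 1)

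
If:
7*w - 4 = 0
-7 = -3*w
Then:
No Solution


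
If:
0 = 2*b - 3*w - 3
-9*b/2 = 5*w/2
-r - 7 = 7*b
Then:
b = 15/37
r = -364/37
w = -27/37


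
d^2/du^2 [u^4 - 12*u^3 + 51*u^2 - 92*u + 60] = 12*u^2 - 72*u + 102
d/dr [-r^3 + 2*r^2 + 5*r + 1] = -3*r^2 + 4*r + 5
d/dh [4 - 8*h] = -8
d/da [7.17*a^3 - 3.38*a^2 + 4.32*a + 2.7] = 21.51*a^2 - 6.76*a + 4.32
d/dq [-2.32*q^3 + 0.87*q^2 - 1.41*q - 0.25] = -6.96*q^2 + 1.74*q - 1.41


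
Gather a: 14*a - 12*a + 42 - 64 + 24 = 2*a + 2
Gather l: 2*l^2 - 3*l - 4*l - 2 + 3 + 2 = 2*l^2 - 7*l + 3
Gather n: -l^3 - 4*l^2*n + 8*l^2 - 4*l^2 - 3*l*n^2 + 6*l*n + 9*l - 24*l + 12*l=-l^3 + 4*l^2 - 3*l*n^2 - 3*l + n*(-4*l^2 + 6*l)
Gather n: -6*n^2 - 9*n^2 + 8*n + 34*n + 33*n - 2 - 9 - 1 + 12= -15*n^2 + 75*n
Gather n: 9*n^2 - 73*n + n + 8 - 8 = 9*n^2 - 72*n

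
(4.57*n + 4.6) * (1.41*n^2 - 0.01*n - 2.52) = 6.4437*n^3 + 6.4403*n^2 - 11.5624*n - 11.592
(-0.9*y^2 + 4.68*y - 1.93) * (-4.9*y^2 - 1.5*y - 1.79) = 4.41*y^4 - 21.582*y^3 + 4.048*y^2 - 5.4822*y + 3.4547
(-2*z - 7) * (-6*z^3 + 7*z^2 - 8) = 12*z^4 + 28*z^3 - 49*z^2 + 16*z + 56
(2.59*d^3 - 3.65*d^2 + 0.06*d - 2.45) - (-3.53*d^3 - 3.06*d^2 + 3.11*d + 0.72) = 6.12*d^3 - 0.59*d^2 - 3.05*d - 3.17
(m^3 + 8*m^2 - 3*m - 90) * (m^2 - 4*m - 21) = m^5 + 4*m^4 - 56*m^3 - 246*m^2 + 423*m + 1890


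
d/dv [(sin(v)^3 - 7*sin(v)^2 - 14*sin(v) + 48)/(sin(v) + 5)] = 2*(sin(v)^3 + 4*sin(v)^2 - 35*sin(v) - 59)*cos(v)/(sin(v) + 5)^2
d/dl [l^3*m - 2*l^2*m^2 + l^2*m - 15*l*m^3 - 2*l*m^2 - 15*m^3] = m*(3*l^2 - 4*l*m + 2*l - 15*m^2 - 2*m)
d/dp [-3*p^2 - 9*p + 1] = -6*p - 9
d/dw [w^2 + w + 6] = 2*w + 1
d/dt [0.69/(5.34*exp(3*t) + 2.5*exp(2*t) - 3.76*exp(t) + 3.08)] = (-11.0538*exp(2*t) - 3.45*exp(t) + 2.5944)*exp(t)/(5.34*exp(3*t) + 2.5*exp(2*t) - 3.76*exp(t) + 3.08)^2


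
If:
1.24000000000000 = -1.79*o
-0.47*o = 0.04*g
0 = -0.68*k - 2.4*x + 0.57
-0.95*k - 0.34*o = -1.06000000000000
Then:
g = 8.14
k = 1.36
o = -0.69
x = -0.15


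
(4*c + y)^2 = 16*c^2 + 8*c*y + y^2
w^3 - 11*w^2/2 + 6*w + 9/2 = (w - 3)^2*(w + 1/2)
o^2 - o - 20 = (o - 5)*(o + 4)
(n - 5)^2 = n^2 - 10*n + 25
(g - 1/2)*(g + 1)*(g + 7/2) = g^3 + 4*g^2 + 5*g/4 - 7/4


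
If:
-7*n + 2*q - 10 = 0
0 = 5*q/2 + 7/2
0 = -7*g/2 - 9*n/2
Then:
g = 576/245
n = -64/35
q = -7/5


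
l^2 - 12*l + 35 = (l - 7)*(l - 5)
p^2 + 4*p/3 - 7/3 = (p - 1)*(p + 7/3)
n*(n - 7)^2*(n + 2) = n^4 - 12*n^3 + 21*n^2 + 98*n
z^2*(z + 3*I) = z^3 + 3*I*z^2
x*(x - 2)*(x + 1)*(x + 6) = x^4 + 5*x^3 - 8*x^2 - 12*x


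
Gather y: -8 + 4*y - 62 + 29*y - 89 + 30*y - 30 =63*y - 189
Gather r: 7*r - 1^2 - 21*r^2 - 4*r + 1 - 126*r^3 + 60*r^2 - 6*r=-126*r^3 + 39*r^2 - 3*r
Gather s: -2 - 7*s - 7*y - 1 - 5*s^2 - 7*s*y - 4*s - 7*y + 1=-5*s^2 + s*(-7*y - 11) - 14*y - 2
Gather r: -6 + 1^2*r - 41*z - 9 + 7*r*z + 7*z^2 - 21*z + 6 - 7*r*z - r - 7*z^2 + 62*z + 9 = 0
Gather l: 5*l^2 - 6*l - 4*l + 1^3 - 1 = 5*l^2 - 10*l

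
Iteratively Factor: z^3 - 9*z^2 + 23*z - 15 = (z - 3)*(z^2 - 6*z + 5) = (z - 5)*(z - 3)*(z - 1)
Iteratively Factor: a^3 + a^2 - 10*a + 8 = (a - 2)*(a^2 + 3*a - 4) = (a - 2)*(a + 4)*(a - 1)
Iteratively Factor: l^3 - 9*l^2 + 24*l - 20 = (l - 2)*(l^2 - 7*l + 10) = (l - 2)^2*(l - 5)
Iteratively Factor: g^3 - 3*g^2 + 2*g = (g - 1)*(g^2 - 2*g) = (g - 2)*(g - 1)*(g)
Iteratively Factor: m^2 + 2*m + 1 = (m + 1)*(m + 1)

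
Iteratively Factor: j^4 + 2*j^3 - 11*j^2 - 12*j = (j + 1)*(j^3 + j^2 - 12*j) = (j - 3)*(j + 1)*(j^2 + 4*j) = (j - 3)*(j + 1)*(j + 4)*(j)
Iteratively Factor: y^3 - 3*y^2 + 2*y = (y)*(y^2 - 3*y + 2) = y*(y - 2)*(y - 1)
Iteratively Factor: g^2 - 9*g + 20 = (g - 5)*(g - 4)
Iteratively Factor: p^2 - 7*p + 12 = (p - 3)*(p - 4)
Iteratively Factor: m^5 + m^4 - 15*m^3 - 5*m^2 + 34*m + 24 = (m + 4)*(m^4 - 3*m^3 - 3*m^2 + 7*m + 6) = (m - 2)*(m + 4)*(m^3 - m^2 - 5*m - 3) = (m - 3)*(m - 2)*(m + 4)*(m^2 + 2*m + 1) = (m - 3)*(m - 2)*(m + 1)*(m + 4)*(m + 1)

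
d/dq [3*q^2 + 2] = 6*q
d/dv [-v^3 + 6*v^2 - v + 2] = -3*v^2 + 12*v - 1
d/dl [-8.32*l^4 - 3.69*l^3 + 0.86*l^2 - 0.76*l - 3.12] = -33.28*l^3 - 11.07*l^2 + 1.72*l - 0.76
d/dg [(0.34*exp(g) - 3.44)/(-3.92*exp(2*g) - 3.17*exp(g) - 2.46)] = (1.3328*exp(2*g) - 26.9696*exp(g) - 11.7412)*exp(g)/(15.3664*exp(4*g) + 24.8528*exp(3*g) + 29.3353*exp(2*g) + 15.5964*exp(g) + 6.0516)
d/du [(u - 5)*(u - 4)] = 2*u - 9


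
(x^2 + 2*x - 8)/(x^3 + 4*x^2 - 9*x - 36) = (x - 2)/(x^2 - 9)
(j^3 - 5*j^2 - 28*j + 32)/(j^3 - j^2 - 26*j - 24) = (j^2 - 9*j + 8)/(j^2 - 5*j - 6)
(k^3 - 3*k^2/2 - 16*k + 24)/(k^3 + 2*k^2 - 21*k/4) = 2*(k^2 - 16)/(k*(2*k + 7))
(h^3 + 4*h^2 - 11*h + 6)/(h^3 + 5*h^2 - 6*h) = (h - 1)/h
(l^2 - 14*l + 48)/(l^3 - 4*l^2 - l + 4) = (l^2 - 14*l + 48)/(l^3 - 4*l^2 - l + 4)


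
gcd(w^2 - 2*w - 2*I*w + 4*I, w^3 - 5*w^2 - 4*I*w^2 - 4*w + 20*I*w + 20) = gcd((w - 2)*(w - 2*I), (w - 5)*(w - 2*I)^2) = w - 2*I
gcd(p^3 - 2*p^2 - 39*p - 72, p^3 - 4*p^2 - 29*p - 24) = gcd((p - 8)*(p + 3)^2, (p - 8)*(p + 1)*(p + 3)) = p^2 - 5*p - 24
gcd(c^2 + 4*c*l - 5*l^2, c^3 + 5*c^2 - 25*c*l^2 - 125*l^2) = c + 5*l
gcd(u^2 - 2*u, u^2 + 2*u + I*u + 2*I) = 1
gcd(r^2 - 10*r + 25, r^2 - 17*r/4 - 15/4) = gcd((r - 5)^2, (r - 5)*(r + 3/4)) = r - 5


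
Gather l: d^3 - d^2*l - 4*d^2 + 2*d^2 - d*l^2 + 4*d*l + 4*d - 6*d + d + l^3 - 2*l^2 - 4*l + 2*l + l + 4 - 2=d^3 - 2*d^2 - d + l^3 + l^2*(-d - 2) + l*(-d^2 + 4*d - 1) + 2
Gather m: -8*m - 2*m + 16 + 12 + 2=30 - 10*m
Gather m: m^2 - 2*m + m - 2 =m^2 - m - 2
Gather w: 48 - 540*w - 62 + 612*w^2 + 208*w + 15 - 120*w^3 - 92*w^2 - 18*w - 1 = -120*w^3 + 520*w^2 - 350*w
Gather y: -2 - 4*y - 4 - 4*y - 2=-8*y - 8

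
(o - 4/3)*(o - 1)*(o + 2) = o^3 - o^2/3 - 10*o/3 + 8/3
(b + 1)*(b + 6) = b^2 + 7*b + 6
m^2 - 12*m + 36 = (m - 6)^2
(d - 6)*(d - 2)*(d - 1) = d^3 - 9*d^2 + 20*d - 12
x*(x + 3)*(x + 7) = x^3 + 10*x^2 + 21*x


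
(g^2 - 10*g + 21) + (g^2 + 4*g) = 2*g^2 - 6*g + 21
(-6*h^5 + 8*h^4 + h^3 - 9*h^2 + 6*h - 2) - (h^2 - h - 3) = -6*h^5 + 8*h^4 + h^3 - 10*h^2 + 7*h + 1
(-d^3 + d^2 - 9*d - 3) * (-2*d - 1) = 2*d^4 - d^3 + 17*d^2 + 15*d + 3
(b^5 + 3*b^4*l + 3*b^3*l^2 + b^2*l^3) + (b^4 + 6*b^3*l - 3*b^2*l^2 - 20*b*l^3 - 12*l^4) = b^5 + 3*b^4*l + b^4 + 3*b^3*l^2 + 6*b^3*l + b^2*l^3 - 3*b^2*l^2 - 20*b*l^3 - 12*l^4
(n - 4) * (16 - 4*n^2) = -4*n^3 + 16*n^2 + 16*n - 64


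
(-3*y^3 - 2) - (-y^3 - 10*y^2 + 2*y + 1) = -2*y^3 + 10*y^2 - 2*y - 3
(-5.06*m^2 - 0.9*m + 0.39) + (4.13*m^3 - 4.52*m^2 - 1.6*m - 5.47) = 4.13*m^3 - 9.58*m^2 - 2.5*m - 5.08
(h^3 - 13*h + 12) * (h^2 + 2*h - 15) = h^5 + 2*h^4 - 28*h^3 - 14*h^2 + 219*h - 180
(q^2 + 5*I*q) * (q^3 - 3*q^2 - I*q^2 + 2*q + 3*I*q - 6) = q^5 - 3*q^4 + 4*I*q^4 + 7*q^3 - 12*I*q^3 - 21*q^2 + 10*I*q^2 - 30*I*q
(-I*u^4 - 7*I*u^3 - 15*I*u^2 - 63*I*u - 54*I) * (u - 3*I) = -I*u^5 - 3*u^4 - 7*I*u^4 - 21*u^3 - 15*I*u^3 - 45*u^2 - 63*I*u^2 - 189*u - 54*I*u - 162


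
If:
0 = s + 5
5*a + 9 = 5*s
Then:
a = -34/5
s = -5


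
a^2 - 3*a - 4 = (a - 4)*(a + 1)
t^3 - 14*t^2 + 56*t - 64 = (t - 8)*(t - 4)*(t - 2)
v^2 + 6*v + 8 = (v + 2)*(v + 4)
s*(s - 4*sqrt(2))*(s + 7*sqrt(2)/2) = s^3 - sqrt(2)*s^2/2 - 28*s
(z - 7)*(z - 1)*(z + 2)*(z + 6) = z^4 - 45*z^2 - 40*z + 84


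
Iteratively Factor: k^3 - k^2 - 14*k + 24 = (k - 3)*(k^2 + 2*k - 8) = (k - 3)*(k + 4)*(k - 2)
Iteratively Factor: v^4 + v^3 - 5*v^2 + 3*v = (v + 3)*(v^3 - 2*v^2 + v) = v*(v + 3)*(v^2 - 2*v + 1) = v*(v - 1)*(v + 3)*(v - 1)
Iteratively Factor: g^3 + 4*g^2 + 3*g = (g + 3)*(g^2 + g) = (g + 1)*(g + 3)*(g)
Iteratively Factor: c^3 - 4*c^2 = (c)*(c^2 - 4*c) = c^2*(c - 4)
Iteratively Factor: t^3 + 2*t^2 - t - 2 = (t - 1)*(t^2 + 3*t + 2) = (t - 1)*(t + 1)*(t + 2)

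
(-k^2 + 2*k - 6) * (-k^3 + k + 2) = k^5 - 2*k^4 + 5*k^3 - 2*k - 12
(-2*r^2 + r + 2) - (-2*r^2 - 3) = r + 5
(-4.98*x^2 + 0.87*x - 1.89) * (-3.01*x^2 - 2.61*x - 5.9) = 14.9898*x^4 + 10.3791*x^3 + 32.8002*x^2 - 0.200100000000001*x + 11.151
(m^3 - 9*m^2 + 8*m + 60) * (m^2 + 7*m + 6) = m^5 - 2*m^4 - 49*m^3 + 62*m^2 + 468*m + 360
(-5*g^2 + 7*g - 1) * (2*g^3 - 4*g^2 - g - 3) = -10*g^5 + 34*g^4 - 25*g^3 + 12*g^2 - 20*g + 3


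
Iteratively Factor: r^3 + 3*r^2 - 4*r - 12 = (r + 2)*(r^2 + r - 6) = (r + 2)*(r + 3)*(r - 2)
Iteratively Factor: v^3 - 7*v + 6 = (v - 2)*(v^2 + 2*v - 3) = (v - 2)*(v - 1)*(v + 3)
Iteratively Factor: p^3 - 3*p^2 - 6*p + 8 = (p - 1)*(p^2 - 2*p - 8) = (p - 1)*(p + 2)*(p - 4)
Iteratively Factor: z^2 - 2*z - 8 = (z + 2)*(z - 4)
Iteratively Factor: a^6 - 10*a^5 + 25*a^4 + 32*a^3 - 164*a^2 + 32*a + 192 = (a - 3)*(a^5 - 7*a^4 + 4*a^3 + 44*a^2 - 32*a - 64) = (a - 4)*(a - 3)*(a^4 - 3*a^3 - 8*a^2 + 12*a + 16) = (a - 4)*(a - 3)*(a - 2)*(a^3 - a^2 - 10*a - 8) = (a - 4)^2*(a - 3)*(a - 2)*(a^2 + 3*a + 2) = (a - 4)^2*(a - 3)*(a - 2)*(a + 1)*(a + 2)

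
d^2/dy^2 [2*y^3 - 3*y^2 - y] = 12*y - 6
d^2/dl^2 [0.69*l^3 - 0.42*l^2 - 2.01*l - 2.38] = 4.14*l - 0.84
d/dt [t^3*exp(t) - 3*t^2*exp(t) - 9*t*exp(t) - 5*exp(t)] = (t^3 - 15*t - 14)*exp(t)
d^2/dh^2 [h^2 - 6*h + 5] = 2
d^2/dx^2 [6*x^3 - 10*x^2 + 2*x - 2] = 36*x - 20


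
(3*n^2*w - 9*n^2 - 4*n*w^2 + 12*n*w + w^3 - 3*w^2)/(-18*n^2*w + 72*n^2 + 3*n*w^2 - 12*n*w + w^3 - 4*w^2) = (-n*w + 3*n + w^2 - 3*w)/(6*n*w - 24*n + w^2 - 4*w)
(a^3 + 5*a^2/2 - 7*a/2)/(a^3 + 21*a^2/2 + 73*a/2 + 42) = a*(a - 1)/(a^2 + 7*a + 12)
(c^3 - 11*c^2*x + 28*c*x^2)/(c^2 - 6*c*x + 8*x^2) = c*(-c + 7*x)/(-c + 2*x)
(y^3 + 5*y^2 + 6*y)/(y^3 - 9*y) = (y + 2)/(y - 3)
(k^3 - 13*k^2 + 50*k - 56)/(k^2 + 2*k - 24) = (k^2 - 9*k + 14)/(k + 6)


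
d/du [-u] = -1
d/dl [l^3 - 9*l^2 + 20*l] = 3*l^2 - 18*l + 20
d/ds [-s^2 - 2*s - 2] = -2*s - 2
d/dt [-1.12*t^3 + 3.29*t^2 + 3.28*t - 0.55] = -3.36*t^2 + 6.58*t + 3.28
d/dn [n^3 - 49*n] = 3*n^2 - 49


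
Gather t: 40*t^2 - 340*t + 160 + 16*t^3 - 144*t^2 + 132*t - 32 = 16*t^3 - 104*t^2 - 208*t + 128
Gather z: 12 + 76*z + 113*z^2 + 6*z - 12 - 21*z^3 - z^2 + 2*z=-21*z^3 + 112*z^2 + 84*z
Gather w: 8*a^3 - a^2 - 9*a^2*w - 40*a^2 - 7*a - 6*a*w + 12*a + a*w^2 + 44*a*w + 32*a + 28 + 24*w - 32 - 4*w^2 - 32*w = 8*a^3 - 41*a^2 + 37*a + w^2*(a - 4) + w*(-9*a^2 + 38*a - 8) - 4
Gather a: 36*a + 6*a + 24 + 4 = 42*a + 28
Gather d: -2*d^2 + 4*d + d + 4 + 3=-2*d^2 + 5*d + 7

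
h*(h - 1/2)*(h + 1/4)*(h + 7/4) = h^4 + 3*h^3/2 - 9*h^2/16 - 7*h/32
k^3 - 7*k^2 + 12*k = k*(k - 4)*(k - 3)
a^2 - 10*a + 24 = (a - 6)*(a - 4)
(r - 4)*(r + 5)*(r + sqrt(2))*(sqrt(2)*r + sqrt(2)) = sqrt(2)*r^4 + 2*r^3 + 2*sqrt(2)*r^3 - 19*sqrt(2)*r^2 + 4*r^2 - 38*r - 20*sqrt(2)*r - 40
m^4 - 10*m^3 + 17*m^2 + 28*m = m*(m - 7)*(m - 4)*(m + 1)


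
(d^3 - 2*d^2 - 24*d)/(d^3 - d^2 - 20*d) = (d - 6)/(d - 5)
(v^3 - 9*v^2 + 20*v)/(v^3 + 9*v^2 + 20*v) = (v^2 - 9*v + 20)/(v^2 + 9*v + 20)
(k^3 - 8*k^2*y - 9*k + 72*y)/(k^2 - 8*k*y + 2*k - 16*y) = (k^2 - 9)/(k + 2)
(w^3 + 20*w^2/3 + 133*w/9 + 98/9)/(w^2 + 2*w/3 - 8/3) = (9*w^2 + 42*w + 49)/(3*(3*w - 4))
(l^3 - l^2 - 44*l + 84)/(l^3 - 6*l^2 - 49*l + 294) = (l - 2)/(l - 7)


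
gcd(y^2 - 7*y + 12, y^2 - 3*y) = y - 3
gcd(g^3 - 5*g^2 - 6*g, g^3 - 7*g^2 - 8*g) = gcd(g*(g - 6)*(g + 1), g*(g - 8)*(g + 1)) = g^2 + g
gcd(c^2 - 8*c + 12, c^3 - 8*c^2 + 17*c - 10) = c - 2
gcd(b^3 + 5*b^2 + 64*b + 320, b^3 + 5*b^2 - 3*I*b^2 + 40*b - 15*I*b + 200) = b^2 + b*(5 - 8*I) - 40*I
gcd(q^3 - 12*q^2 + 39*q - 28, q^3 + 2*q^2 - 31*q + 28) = q^2 - 5*q + 4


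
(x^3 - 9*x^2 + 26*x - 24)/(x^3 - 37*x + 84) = (x - 2)/(x + 7)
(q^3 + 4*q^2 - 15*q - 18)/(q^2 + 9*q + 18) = (q^2 - 2*q - 3)/(q + 3)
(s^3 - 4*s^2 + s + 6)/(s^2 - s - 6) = (s^2 - s - 2)/(s + 2)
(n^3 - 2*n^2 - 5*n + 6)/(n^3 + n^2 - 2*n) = (n - 3)/n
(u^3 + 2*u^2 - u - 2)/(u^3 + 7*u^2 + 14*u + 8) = (u - 1)/(u + 4)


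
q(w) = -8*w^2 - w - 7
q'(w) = -16*w - 1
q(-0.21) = -7.14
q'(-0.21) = 2.36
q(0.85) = -13.63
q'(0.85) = -14.60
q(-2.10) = -40.18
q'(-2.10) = 32.60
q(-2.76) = -65.18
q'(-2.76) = 43.16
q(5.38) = -243.94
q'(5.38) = -87.08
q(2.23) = -49.01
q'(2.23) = -36.68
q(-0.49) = -8.43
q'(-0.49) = 6.84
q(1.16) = -18.92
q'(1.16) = -19.56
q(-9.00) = -646.00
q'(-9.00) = 143.00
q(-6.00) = -289.00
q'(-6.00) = 95.00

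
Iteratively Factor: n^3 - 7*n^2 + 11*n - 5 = (n - 1)*(n^2 - 6*n + 5) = (n - 1)^2*(n - 5)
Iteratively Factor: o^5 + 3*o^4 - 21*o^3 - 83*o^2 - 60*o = (o + 3)*(o^4 - 21*o^2 - 20*o) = (o - 5)*(o + 3)*(o^3 + 5*o^2 + 4*o) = (o - 5)*(o + 3)*(o + 4)*(o^2 + o) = (o - 5)*(o + 1)*(o + 3)*(o + 4)*(o)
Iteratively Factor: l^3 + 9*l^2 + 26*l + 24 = (l + 2)*(l^2 + 7*l + 12) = (l + 2)*(l + 3)*(l + 4)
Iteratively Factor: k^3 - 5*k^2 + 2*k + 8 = (k - 2)*(k^2 - 3*k - 4) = (k - 2)*(k + 1)*(k - 4)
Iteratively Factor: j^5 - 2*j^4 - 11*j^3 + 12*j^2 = (j)*(j^4 - 2*j^3 - 11*j^2 + 12*j) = j*(j + 3)*(j^3 - 5*j^2 + 4*j) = j*(j - 4)*(j + 3)*(j^2 - j) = j^2*(j - 4)*(j + 3)*(j - 1)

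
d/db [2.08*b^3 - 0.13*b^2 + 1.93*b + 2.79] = 6.24*b^2 - 0.26*b + 1.93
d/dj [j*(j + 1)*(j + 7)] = 3*j^2 + 16*j + 7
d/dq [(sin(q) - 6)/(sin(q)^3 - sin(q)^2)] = (19*sin(q) + cos(2*q) - 13)*cos(q)/((sin(q) - 1)^2*sin(q)^3)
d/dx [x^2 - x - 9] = 2*x - 1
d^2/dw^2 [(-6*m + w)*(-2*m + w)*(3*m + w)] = -10*m + 6*w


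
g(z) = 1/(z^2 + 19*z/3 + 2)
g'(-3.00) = -0.00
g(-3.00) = -0.12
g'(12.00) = 0.00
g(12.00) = 0.00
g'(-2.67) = -0.02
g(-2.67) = -0.13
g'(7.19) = -0.00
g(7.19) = 0.01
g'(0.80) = -0.13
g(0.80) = 0.13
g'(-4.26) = 0.05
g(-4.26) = -0.15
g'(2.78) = -0.02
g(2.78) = 0.04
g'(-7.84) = 0.05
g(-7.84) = 0.07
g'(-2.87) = -0.01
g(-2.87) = -0.13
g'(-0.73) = -1.12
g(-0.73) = -0.48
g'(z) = (-2*z - 19/3)/(z^2 + 19*z/3 + 2)^2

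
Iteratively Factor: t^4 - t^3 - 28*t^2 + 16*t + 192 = (t - 4)*(t^3 + 3*t^2 - 16*t - 48) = (t - 4)*(t + 4)*(t^2 - t - 12) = (t - 4)^2*(t + 4)*(t + 3)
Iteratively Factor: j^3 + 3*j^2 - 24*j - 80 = (j - 5)*(j^2 + 8*j + 16) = (j - 5)*(j + 4)*(j + 4)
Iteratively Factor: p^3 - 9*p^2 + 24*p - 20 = (p - 2)*(p^2 - 7*p + 10) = (p - 2)^2*(p - 5)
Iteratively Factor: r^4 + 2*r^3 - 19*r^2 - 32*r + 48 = (r - 1)*(r^3 + 3*r^2 - 16*r - 48) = (r - 1)*(r + 4)*(r^2 - r - 12) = (r - 4)*(r - 1)*(r + 4)*(r + 3)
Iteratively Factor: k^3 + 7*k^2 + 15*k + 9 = (k + 3)*(k^2 + 4*k + 3) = (k + 3)^2*(k + 1)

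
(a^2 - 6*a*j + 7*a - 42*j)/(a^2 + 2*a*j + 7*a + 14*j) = (a - 6*j)/(a + 2*j)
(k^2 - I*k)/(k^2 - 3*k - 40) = k*(-k + I)/(-k^2 + 3*k + 40)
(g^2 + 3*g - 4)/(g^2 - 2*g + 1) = (g + 4)/(g - 1)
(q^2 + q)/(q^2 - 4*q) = (q + 1)/(q - 4)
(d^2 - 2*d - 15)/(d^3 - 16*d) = (d^2 - 2*d - 15)/(d*(d^2 - 16))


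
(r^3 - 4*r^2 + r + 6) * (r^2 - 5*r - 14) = r^5 - 9*r^4 + 7*r^3 + 57*r^2 - 44*r - 84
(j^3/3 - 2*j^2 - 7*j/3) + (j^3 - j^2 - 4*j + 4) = 4*j^3/3 - 3*j^2 - 19*j/3 + 4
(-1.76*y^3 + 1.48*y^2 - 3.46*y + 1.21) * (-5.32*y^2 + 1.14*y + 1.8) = 9.3632*y^5 - 9.88*y^4 + 16.9264*y^3 - 7.7176*y^2 - 4.8486*y + 2.178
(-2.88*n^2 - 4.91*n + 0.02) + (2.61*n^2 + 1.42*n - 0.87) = -0.27*n^2 - 3.49*n - 0.85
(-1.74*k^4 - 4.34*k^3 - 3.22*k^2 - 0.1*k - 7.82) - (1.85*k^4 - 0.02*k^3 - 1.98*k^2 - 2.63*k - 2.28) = -3.59*k^4 - 4.32*k^3 - 1.24*k^2 + 2.53*k - 5.54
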